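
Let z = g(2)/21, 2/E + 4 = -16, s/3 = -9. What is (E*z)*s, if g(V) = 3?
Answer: 27/70 ≈ 0.38571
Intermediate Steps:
s = -27 (s = 3*(-9) = -27)
E = -1/10 (E = 2/(-4 - 16) = 2/(-20) = 2*(-1/20) = -1/10 ≈ -0.10000)
z = 1/7 (z = 3/21 = 3*(1/21) = 1/7 ≈ 0.14286)
(E*z)*s = -1/10*1/7*(-27) = -1/70*(-27) = 27/70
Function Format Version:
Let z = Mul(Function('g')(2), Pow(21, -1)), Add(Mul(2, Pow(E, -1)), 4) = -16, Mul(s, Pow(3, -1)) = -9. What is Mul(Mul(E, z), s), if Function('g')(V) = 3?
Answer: Rational(27, 70) ≈ 0.38571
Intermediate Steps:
s = -27 (s = Mul(3, -9) = -27)
E = Rational(-1, 10) (E = Mul(2, Pow(Add(-4, -16), -1)) = Mul(2, Pow(-20, -1)) = Mul(2, Rational(-1, 20)) = Rational(-1, 10) ≈ -0.10000)
z = Rational(1, 7) (z = Mul(3, Pow(21, -1)) = Mul(3, Rational(1, 21)) = Rational(1, 7) ≈ 0.14286)
Mul(Mul(E, z), s) = Mul(Mul(Rational(-1, 10), Rational(1, 7)), -27) = Mul(Rational(-1, 70), -27) = Rational(27, 70)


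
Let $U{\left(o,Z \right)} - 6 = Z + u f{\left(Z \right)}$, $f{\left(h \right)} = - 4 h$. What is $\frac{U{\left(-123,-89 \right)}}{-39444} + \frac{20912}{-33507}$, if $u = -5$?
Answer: $- \frac{254143129}{440550036} \approx -0.57688$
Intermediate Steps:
$U{\left(o,Z \right)} = 6 + 21 Z$ ($U{\left(o,Z \right)} = 6 - \left(- Z + 5 \left(-4\right) Z\right) = 6 + \left(Z + 20 Z\right) = 6 + 21 Z$)
$\frac{U{\left(-123,-89 \right)}}{-39444} + \frac{20912}{-33507} = \frac{6 + 21 \left(-89\right)}{-39444} + \frac{20912}{-33507} = \left(6 - 1869\right) \left(- \frac{1}{39444}\right) + 20912 \left(- \frac{1}{33507}\right) = \left(-1863\right) \left(- \frac{1}{39444}\right) - \frac{20912}{33507} = \frac{621}{13148} - \frac{20912}{33507} = - \frac{254143129}{440550036}$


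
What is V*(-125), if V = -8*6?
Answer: 6000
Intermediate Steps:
V = -48 (V = -2*24 = -48)
V*(-125) = -48*(-125) = 6000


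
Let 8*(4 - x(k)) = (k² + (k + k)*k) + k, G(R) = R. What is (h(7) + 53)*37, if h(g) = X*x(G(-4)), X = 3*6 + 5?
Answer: 1369/2 ≈ 684.50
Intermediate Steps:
x(k) = 4 - 3*k²/8 - k/8 (x(k) = 4 - ((k² + (k + k)*k) + k)/8 = 4 - ((k² + (2*k)*k) + k)/8 = 4 - ((k² + 2*k²) + k)/8 = 4 - (3*k² + k)/8 = 4 - (k + 3*k²)/8 = 4 + (-3*k²/8 - k/8) = 4 - 3*k²/8 - k/8)
X = 23 (X = 18 + 5 = 23)
h(g) = -69/2 (h(g) = 23*(4 - 3/8*(-4)² - ⅛*(-4)) = 23*(4 - 3/8*16 + ½) = 23*(4 - 6 + ½) = 23*(-3/2) = -69/2)
(h(7) + 53)*37 = (-69/2 + 53)*37 = (37/2)*37 = 1369/2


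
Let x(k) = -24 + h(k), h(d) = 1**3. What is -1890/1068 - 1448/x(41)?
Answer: 250499/4094 ≈ 61.187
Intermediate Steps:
h(d) = 1
x(k) = -23 (x(k) = -24 + 1 = -23)
-1890/1068 - 1448/x(41) = -1890/1068 - 1448/(-23) = -1890*1/1068 - 1448*(-1/23) = -315/178 + 1448/23 = 250499/4094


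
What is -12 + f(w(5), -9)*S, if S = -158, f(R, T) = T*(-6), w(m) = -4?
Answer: -8544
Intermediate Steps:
f(R, T) = -6*T
-12 + f(w(5), -9)*S = -12 - 6*(-9)*(-158) = -12 + 54*(-158) = -12 - 8532 = -8544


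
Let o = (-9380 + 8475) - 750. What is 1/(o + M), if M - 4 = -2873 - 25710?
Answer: -1/30234 ≈ -3.3075e-5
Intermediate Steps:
o = -1655 (o = -905 - 750 = -1655)
M = -28579 (M = 4 + (-2873 - 25710) = 4 - 28583 = -28579)
1/(o + M) = 1/(-1655 - 28579) = 1/(-30234) = -1/30234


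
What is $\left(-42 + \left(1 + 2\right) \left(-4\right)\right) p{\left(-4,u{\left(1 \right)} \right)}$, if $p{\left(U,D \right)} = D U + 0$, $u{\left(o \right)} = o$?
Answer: $216$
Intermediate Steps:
$p{\left(U,D \right)} = D U$
$\left(-42 + \left(1 + 2\right) \left(-4\right)\right) p{\left(-4,u{\left(1 \right)} \right)} = \left(-42 + \left(1 + 2\right) \left(-4\right)\right) 1 \left(-4\right) = \left(-42 + 3 \left(-4\right)\right) \left(-4\right) = \left(-42 - 12\right) \left(-4\right) = \left(-54\right) \left(-4\right) = 216$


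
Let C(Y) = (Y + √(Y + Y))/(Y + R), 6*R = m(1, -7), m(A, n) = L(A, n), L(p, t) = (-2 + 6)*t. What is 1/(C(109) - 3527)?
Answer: -172717156/608992965707 - 939*√218/1217985931414 ≈ -0.00028362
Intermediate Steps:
L(p, t) = 4*t
m(A, n) = 4*n
R = -14/3 (R = (4*(-7))/6 = (⅙)*(-28) = -14/3 ≈ -4.6667)
C(Y) = (Y + √2*√Y)/(-14/3 + Y) (C(Y) = (Y + √(Y + Y))/(Y - 14/3) = (Y + √(2*Y))/(-14/3 + Y) = (Y + √2*√Y)/(-14/3 + Y))
1/(C(109) - 3527) = 1/(3*(109 + √2*√109)/(-14 + 3*109) - 3527) = 1/(3*(109 + √218)/(-14 + 327) - 3527) = 1/(3*(109 + √218)/313 - 3527) = 1/(3*(1/313)*(109 + √218) - 3527) = 1/((327/313 + 3*√218/313) - 3527) = 1/(-1103624/313 + 3*√218/313)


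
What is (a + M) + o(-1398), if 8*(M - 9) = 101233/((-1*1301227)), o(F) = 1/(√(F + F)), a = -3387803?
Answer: -35266312287137/10409816 - I*√699/1398 ≈ -3.3878e+6 - 0.018912*I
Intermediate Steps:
o(F) = √2/(2*√F) (o(F) = 1/(√(2*F)) = 1/(√2*√F) = √2/(2*√F))
M = 93587111/10409816 (M = 9 + (101233/((-1*1301227)))/8 = 9 + (101233/(-1301227))/8 = 9 + (101233*(-1/1301227))/8 = 9 + (⅛)*(-101233/1301227) = 9 - 101233/10409816 = 93587111/10409816 ≈ 8.9903)
(a + M) + o(-1398) = (-3387803 + 93587111/10409816) + √2/(2*√(-1398)) = -35266312287137/10409816 + √2*(-I*√1398/1398)/2 = -35266312287137/10409816 - I*√699/1398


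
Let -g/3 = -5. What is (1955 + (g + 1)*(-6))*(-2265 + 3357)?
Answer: 2030028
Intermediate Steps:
g = 15 (g = -3*(-5) = 15)
(1955 + (g + 1)*(-6))*(-2265 + 3357) = (1955 + (15 + 1)*(-6))*(-2265 + 3357) = (1955 + 16*(-6))*1092 = (1955 - 96)*1092 = 1859*1092 = 2030028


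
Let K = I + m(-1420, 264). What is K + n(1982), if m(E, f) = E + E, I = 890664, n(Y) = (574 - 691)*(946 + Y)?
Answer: 545248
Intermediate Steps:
n(Y) = -110682 - 117*Y (n(Y) = -117*(946 + Y) = -110682 - 117*Y)
m(E, f) = 2*E
K = 887824 (K = 890664 + 2*(-1420) = 890664 - 2840 = 887824)
K + n(1982) = 887824 + (-110682 - 117*1982) = 887824 + (-110682 - 231894) = 887824 - 342576 = 545248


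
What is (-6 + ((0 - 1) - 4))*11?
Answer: -121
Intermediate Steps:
(-6 + ((0 - 1) - 4))*11 = (-6 + (-1 - 4))*11 = (-6 - 5)*11 = -11*11 = -121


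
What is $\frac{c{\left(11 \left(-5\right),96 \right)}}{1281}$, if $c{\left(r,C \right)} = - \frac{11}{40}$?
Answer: $- \frac{11}{51240} \approx -0.00021468$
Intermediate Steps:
$c{\left(r,C \right)} = - \frac{11}{40}$ ($c{\left(r,C \right)} = \left(-11\right) \frac{1}{40} = - \frac{11}{40}$)
$\frac{c{\left(11 \left(-5\right),96 \right)}}{1281} = - \frac{11}{40 \cdot 1281} = \left(- \frac{11}{40}\right) \frac{1}{1281} = - \frac{11}{51240}$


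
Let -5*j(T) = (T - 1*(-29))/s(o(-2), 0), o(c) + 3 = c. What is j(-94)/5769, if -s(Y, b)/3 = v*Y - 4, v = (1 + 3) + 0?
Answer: 13/415368 ≈ 3.1298e-5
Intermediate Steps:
v = 4 (v = 4 + 0 = 4)
o(c) = -3 + c
s(Y, b) = 12 - 12*Y (s(Y, b) = -3*(4*Y - 4) = -3*(-4 + 4*Y) = 12 - 12*Y)
j(T) = -29/360 - T/360 (j(T) = -(T - 1*(-29))/(5*(12 - 12*(-3 - 2))) = -(T + 29)/(5*(12 - 12*(-5))) = -(29 + T)/(5*(12 + 60)) = -(29 + T)/(5*72) = -(29/72 + T/72)/5 = -29/360 - T/360)
j(-94)/5769 = (-29/360 - 1/360*(-94))/5769 = (-29/360 + 47/180)*(1/5769) = (13/72)*(1/5769) = 13/415368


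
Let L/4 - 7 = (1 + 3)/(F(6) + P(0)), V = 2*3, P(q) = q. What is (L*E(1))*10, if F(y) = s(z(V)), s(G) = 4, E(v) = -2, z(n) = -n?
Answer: -640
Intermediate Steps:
V = 6
F(y) = 4
L = 32 (L = 28 + 4*((1 + 3)/(4 + 0)) = 28 + 4*(4/4) = 28 + 4*(4*(¼)) = 28 + 4*1 = 28 + 4 = 32)
(L*E(1))*10 = (32*(-2))*10 = -64*10 = -640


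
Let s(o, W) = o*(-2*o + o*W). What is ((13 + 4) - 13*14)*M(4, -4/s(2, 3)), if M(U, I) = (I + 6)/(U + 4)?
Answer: -825/8 ≈ -103.13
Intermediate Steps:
s(o, W) = o*(-2*o + W*o)
M(U, I) = (6 + I)/(4 + U)
((13 + 4) - 13*14)*M(4, -4/s(2, 3)) = ((13 + 4) - 13*14)*((6 - 4*1/(4*(-2 + 3)))/(4 + 4)) = (17 - 182)*((6 - 4/(4*1))/8) = -165*(6 - 4/4)/8 = -165*(6 - 4*¼)/8 = -165*(6 - 1)/8 = -165*5/8 = -825/8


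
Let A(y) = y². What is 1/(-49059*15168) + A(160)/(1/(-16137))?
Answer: -307404185060966401/744126912 ≈ -4.1311e+8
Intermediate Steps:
1/(-49059*15168) + A(160)/(1/(-16137)) = 1/(-49059*15168) + 160²/(1/(-16137)) = -1/49059*1/15168 + 25600/(-1/16137) = -1/744126912 + 25600*(-16137) = -1/744126912 - 413107200 = -307404185060966401/744126912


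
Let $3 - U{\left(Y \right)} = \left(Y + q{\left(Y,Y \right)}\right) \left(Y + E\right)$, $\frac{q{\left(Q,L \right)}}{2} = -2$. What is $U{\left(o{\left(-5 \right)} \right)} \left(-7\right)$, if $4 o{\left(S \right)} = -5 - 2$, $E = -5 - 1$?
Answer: $\frac{4655}{16} \approx 290.94$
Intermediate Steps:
$q{\left(Q,L \right)} = -4$ ($q{\left(Q,L \right)} = 2 \left(-2\right) = -4$)
$E = -6$ ($E = -5 - 1 = -6$)
$o{\left(S \right)} = - \frac{7}{4}$ ($o{\left(S \right)} = \frac{-5 - 2}{4} = \frac{1}{4} \left(-7\right) = - \frac{7}{4}$)
$U{\left(Y \right)} = 3 - \left(-6 + Y\right) \left(-4 + Y\right)$ ($U{\left(Y \right)} = 3 - \left(Y - 4\right) \left(Y - 6\right) = 3 - \left(-4 + Y\right) \left(-6 + Y\right) = 3 - \left(-6 + Y\right) \left(-4 + Y\right)$)
$U{\left(o{\left(-5 \right)} \right)} \left(-7\right) = \left(-21 - \left(- \frac{7}{4}\right)^{2} + 10 \left(- \frac{7}{4}\right)\right) \left(-7\right) = \left(-21 - \frac{49}{16} - \frac{35}{2}\right) \left(-7\right) = \left(- \frac{665}{16}\right) \left(-7\right) = \frac{4655}{16}$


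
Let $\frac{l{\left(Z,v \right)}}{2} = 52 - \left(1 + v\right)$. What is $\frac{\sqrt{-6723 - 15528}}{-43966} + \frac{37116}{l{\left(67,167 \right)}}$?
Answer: $- \frac{9279}{58} - \frac{i \sqrt{22251}}{43966} \approx -159.98 - 0.0033928 i$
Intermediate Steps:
$l{\left(Z,v \right)} = 102 - 2 v$ ($l{\left(Z,v \right)} = 2 \left(52 - \left(1 + v\right)\right) = 2 \left(51 - v\right) = 102 - 2 v$)
$\frac{\sqrt{-6723 - 15528}}{-43966} + \frac{37116}{l{\left(67,167 \right)}} = \frac{\sqrt{-6723 - 15528}}{-43966} + \frac{37116}{102 - 334} = \sqrt{-22251} \left(- \frac{1}{43966}\right) + \frac{37116}{102 - 334} = i \sqrt{22251} \left(- \frac{1}{43966}\right) + \frac{37116}{-232} = - \frac{i \sqrt{22251}}{43966} + 37116 \left(- \frac{1}{232}\right) = - \frac{i \sqrt{22251}}{43966} - \frac{9279}{58} = - \frac{9279}{58} - \frac{i \sqrt{22251}}{43966}$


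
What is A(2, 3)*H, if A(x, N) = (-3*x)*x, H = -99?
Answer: 1188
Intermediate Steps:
A(x, N) = -3*x²
A(2, 3)*H = -3*2²*(-99) = -3*4*(-99) = -12*(-99) = 1188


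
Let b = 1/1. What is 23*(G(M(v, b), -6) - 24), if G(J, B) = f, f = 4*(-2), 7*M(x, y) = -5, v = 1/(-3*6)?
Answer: -736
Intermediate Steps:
b = 1
v = -1/18 (v = -⅓*⅙ = -1/18 ≈ -0.055556)
M(x, y) = -5/7 (M(x, y) = (⅐)*(-5) = -5/7)
f = -8
G(J, B) = -8
23*(G(M(v, b), -6) - 24) = 23*(-8 - 24) = 23*(-32) = -736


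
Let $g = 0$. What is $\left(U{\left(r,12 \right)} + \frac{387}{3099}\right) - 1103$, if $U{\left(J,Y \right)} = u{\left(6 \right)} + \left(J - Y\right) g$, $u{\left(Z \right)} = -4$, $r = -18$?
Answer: $- \frac{1143402}{1033} \approx -1106.9$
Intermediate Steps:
$U{\left(J,Y \right)} = -4$ ($U{\left(J,Y \right)} = -4 + \left(J - Y\right) 0 = -4 + 0 = -4$)
$\left(U{\left(r,12 \right)} + \frac{387}{3099}\right) - 1103 = \left(-4 + \frac{387}{3099}\right) - 1103 = \left(-4 + 387 \cdot \frac{1}{3099}\right) - 1103 = \left(-4 + \frac{129}{1033}\right) - 1103 = - \frac{4003}{1033} - 1103 = - \frac{1143402}{1033}$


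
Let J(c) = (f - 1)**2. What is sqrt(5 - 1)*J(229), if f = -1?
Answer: 8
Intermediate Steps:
J(c) = 4 (J(c) = (-1 - 1)**2 = (-2)**2 = 4)
sqrt(5 - 1)*J(229) = sqrt(5 - 1)*4 = sqrt(4)*4 = 2*4 = 8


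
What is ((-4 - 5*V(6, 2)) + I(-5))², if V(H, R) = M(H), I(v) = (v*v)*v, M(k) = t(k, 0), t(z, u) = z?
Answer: 25281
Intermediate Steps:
M(k) = k
I(v) = v³ (I(v) = v²*v = v³)
V(H, R) = H
((-4 - 5*V(6, 2)) + I(-5))² = ((-4 - 5*6) + (-5)³)² = ((-4 - 30) - 125)² = (-34 - 125)² = (-159)² = 25281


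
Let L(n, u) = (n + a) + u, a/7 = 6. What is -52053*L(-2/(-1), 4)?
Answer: -2498544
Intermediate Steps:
a = 42 (a = 7*6 = 42)
L(n, u) = 42 + n + u (L(n, u) = (n + 42) + u = (42 + n) + u = 42 + n + u)
-52053*L(-2/(-1), 4) = -52053*(42 - 2/(-1) + 4) = -52053*(42 - 2*(-1) + 4) = -52053*(42 + 2 + 4) = -52053*48 = -2498544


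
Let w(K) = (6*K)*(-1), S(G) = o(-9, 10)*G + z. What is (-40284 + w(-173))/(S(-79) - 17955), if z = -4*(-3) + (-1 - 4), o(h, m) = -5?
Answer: 13082/5851 ≈ 2.2359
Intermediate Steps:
z = 7 (z = 12 - 5 = 7)
S(G) = 7 - 5*G (S(G) = -5*G + 7 = 7 - 5*G)
w(K) = -6*K
(-40284 + w(-173))/(S(-79) - 17955) = (-40284 - 6*(-173))/((7 - 5*(-79)) - 17955) = (-40284 + 1038)/((7 + 395) - 17955) = -39246/(402 - 17955) = -39246/(-17553) = -39246*(-1/17553) = 13082/5851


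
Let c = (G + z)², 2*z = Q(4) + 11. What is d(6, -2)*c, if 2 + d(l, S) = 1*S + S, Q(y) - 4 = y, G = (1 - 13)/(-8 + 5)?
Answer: -2187/2 ≈ -1093.5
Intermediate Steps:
G = 4 (G = -12/(-3) = -12*(-⅓) = 4)
Q(y) = 4 + y
z = 19/2 (z = ((4 + 4) + 11)/2 = (8 + 11)/2 = (½)*19 = 19/2 ≈ 9.5000)
d(l, S) = -2 + 2*S (d(l, S) = -2 + (1*S + S) = -2 + (S + S) = -2 + 2*S)
c = 729/4 (c = (4 + 19/2)² = (27/2)² = 729/4 ≈ 182.25)
d(6, -2)*c = (-2 + 2*(-2))*(729/4) = (-2 - 4)*(729/4) = -6*729/4 = -2187/2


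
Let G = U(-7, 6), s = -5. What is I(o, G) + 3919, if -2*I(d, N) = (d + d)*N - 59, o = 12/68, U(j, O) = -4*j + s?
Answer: 134111/34 ≈ 3944.4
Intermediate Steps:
U(j, O) = -5 - 4*j (U(j, O) = -4*j - 5 = -5 - 4*j)
G = 23 (G = -5 - 4*(-7) = -5 + 28 = 23)
o = 3/17 (o = 12*(1/68) = 3/17 ≈ 0.17647)
I(d, N) = 59/2 - N*d (I(d, N) = -((d + d)*N - 59)/2 = -((2*d)*N - 59)/2 = -(2*N*d - 59)/2 = -(-59 + 2*N*d)/2 = 59/2 - N*d)
I(o, G) + 3919 = (59/2 - 1*23*3/17) + 3919 = (59/2 - 69/17) + 3919 = 865/34 + 3919 = 134111/34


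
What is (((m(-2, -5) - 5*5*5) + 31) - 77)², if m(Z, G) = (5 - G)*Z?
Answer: 36481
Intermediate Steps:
m(Z, G) = Z*(5 - G)
(((m(-2, -5) - 5*5*5) + 31) - 77)² = (((-2*(5 - 1*(-5)) - 5*5*5) + 31) - 77)² = (((-2*(5 + 5) - 25*5) + 31) - 77)² = (((-2*10 - 125) + 31) - 77)² = (((-20 - 125) + 31) - 77)² = ((-145 + 31) - 77)² = (-114 - 77)² = (-191)² = 36481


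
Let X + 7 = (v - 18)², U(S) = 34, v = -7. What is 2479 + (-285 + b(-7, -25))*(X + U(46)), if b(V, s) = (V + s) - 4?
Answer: -206813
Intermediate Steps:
b(V, s) = -4 + V + s
X = 618 (X = -7 + (-7 - 18)² = -7 + (-25)² = -7 + 625 = 618)
2479 + (-285 + b(-7, -25))*(X + U(46)) = 2479 + (-285 + (-4 - 7 - 25))*(618 + 34) = 2479 + (-285 - 36)*652 = 2479 - 321*652 = 2479 - 209292 = -206813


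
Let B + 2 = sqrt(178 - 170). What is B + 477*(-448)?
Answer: -213698 + 2*sqrt(2) ≈ -2.1370e+5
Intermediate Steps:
B = -2 + 2*sqrt(2) (B = -2 + sqrt(178 - 170) = -2 + sqrt(8) = -2 + 2*sqrt(2) ≈ 0.82843)
B + 477*(-448) = (-2 + 2*sqrt(2)) + 477*(-448) = (-2 + 2*sqrt(2)) - 213696 = -213698 + 2*sqrt(2)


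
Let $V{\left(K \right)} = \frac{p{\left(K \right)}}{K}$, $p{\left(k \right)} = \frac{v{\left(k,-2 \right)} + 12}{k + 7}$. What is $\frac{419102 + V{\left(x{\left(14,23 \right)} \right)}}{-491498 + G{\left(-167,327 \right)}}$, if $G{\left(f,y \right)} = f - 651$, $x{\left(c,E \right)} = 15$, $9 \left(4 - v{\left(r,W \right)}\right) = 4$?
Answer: $- \frac{31118327}{36554463} \approx -0.85129$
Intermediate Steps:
$v{\left(r,W \right)} = \frac{32}{9}$ ($v{\left(r,W \right)} = 4 - \frac{4}{9} = \frac{32}{9}$)
$p{\left(k \right)} = \frac{140}{9 \left(7 + k\right)}$ ($p{\left(k \right)} = \frac{\frac{32}{9} + 12}{k + 7} = \frac{140}{9 \left(7 + k\right)}$)
$G{\left(f,y \right)} = -651 + f$
$V{\left(K \right)} = \frac{140}{9 K \left(7 + K\right)}$ ($V{\left(K \right)} = \frac{\frac{140}{9} \frac{1}{7 + K}}{K} = \frac{140}{9 K \left(7 + K\right)}$)
$\frac{419102 + V{\left(x{\left(14,23 \right)} \right)}}{-491498 + G{\left(-167,327 \right)}} = \frac{419102 + \frac{140}{9 \cdot 15 \left(7 + 15\right)}}{-491498 - 818} = \frac{419102 + \frac{140}{9} \cdot \frac{1}{15} \cdot \frac{1}{22}}{-491498 - 818} = \frac{419102 + \frac{140}{9} \cdot \frac{1}{15} \cdot \frac{1}{22}}{-492316} = \left(419102 + \frac{14}{297}\right) \left(- \frac{1}{492316}\right) = \frac{124473308}{297} \left(- \frac{1}{492316}\right) = - \frac{31118327}{36554463}$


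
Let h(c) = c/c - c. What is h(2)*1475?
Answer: -1475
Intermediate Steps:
h(c) = 1 - c
h(2)*1475 = (1 - 1*2)*1475 = (1 - 2)*1475 = -1*1475 = -1475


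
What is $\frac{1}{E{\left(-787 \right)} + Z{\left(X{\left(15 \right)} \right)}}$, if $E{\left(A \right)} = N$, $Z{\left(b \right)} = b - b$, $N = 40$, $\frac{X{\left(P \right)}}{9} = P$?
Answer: $\frac{1}{40} \approx 0.025$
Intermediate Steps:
$X{\left(P \right)} = 9 P$
$Z{\left(b \right)} = 0$
$E{\left(A \right)} = 40$
$\frac{1}{E{\left(-787 \right)} + Z{\left(X{\left(15 \right)} \right)}} = \frac{1}{40 + 0} = \frac{1}{40}$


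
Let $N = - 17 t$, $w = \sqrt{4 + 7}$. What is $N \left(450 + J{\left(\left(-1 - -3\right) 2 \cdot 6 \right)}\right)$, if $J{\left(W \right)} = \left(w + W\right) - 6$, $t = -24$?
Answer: $190944 + 408 \sqrt{11} \approx 1.923 \cdot 10^{5}$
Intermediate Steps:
$w = \sqrt{11} \approx 3.3166$
$J{\left(W \right)} = -6 + W + \sqrt{11}$ ($J{\left(W \right)} = \left(\sqrt{11} + W\right) - 6 = \left(W + \sqrt{11}\right) - 6 = -6 + W + \sqrt{11}$)
$N = 408$ ($N = \left(-17\right) \left(-24\right) = 408$)
$N \left(450 + J{\left(\left(-1 - -3\right) 2 \cdot 6 \right)}\right) = 408 \left(450 + \left(-6 + \left(-1 - -3\right) 2 \cdot 6 + \sqrt{11}\right)\right) = 408 \left(450 + \left(-6 + \left(-1 + 3\right) 2 \cdot 6 + \sqrt{11}\right)\right) = 408 \left(450 + \left(-6 + 2 \cdot 2 \cdot 6 + \sqrt{11}\right)\right) = 408 \left(450 + \left(-6 + 4 \cdot 6 + \sqrt{11}\right)\right) = 408 \left(450 + \left(-6 + 24 + \sqrt{11}\right)\right) = 408 \left(450 + \left(18 + \sqrt{11}\right)\right) = 408 \left(468 + \sqrt{11}\right) = 190944 + 408 \sqrt{11}$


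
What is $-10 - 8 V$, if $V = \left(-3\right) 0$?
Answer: $-10$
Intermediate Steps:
$V = 0$
$-10 - 8 V = -10 - 0 = -10 + 0 = -10$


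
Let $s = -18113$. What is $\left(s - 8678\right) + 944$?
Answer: $-25847$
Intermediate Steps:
$\left(s - 8678\right) + 944 = \left(-18113 - 8678\right) + 944 = -26791 + 944 = -25847$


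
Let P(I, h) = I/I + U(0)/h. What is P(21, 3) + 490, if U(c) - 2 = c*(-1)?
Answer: 1475/3 ≈ 491.67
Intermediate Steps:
U(c) = 2 - c (U(c) = 2 + c*(-1) = 2 - c)
P(I, h) = 1 + 2/h (P(I, h) = I/I + (2 - 1*0)/h = 1 + (2 + 0)/h = 1 + 2/h)
P(21, 3) + 490 = (2 + 3)/3 + 490 = (⅓)*5 + 490 = 5/3 + 490 = 1475/3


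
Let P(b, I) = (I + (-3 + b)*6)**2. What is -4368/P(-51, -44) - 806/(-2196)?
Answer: 1555619/4646736 ≈ 0.33478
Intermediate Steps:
P(b, I) = (-18 + I + 6*b)**2 (P(b, I) = (I + (-18 + 6*b))**2 = (-18 + I + 6*b)**2)
-4368/P(-51, -44) - 806/(-2196) = -4368/(-18 - 44 + 6*(-51))**2 - 806/(-2196) = -4368/(-18 - 44 - 306)**2 - 806*(-1/2196) = -4368/((-368)**2) + 403/1098 = -4368/135424 + 403/1098 = -4368*1/135424 + 403/1098 = -273/8464 + 403/1098 = 1555619/4646736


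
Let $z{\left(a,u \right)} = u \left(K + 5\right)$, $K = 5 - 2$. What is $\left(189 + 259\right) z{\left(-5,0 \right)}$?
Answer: $0$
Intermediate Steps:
$K = 3$ ($K = 5 - 2 = 3$)
$z{\left(a,u \right)} = 8 u$ ($z{\left(a,u \right)} = u \left(3 + 5\right) = u 8 = 8 u$)
$\left(189 + 259\right) z{\left(-5,0 \right)} = \left(189 + 259\right) 8 \cdot 0 = 448 \cdot 0 = 0$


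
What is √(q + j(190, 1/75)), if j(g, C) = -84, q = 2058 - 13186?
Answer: 2*I*√2803 ≈ 105.89*I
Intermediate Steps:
q = -11128
√(q + j(190, 1/75)) = √(-11128 - 84) = √(-11212) = 2*I*√2803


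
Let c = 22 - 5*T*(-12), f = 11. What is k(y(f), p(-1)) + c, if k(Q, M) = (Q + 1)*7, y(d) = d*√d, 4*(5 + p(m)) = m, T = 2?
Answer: 149 + 77*√11 ≈ 404.38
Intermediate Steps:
p(m) = -5 + m/4
y(d) = d^(3/2)
k(Q, M) = 7 + 7*Q (k(Q, M) = (1 + Q)*7 = 7 + 7*Q)
c = 142 (c = 22 - 5*2*(-12) = 22 - 10*(-12) = 22 + 120 = 142)
k(y(f), p(-1)) + c = (7 + 7*11^(3/2)) + 142 = (7 + 7*(11*√11)) + 142 = (7 + 77*√11) + 142 = 149 + 77*√11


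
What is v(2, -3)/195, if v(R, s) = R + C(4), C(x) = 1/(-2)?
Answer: 1/130 ≈ 0.0076923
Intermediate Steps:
C(x) = -1/2
v(R, s) = -1/2 + R (v(R, s) = R - 1/2 = -1/2 + R)
v(2, -3)/195 = (-1/2 + 2)/195 = (3/2)*(1/195) = 1/130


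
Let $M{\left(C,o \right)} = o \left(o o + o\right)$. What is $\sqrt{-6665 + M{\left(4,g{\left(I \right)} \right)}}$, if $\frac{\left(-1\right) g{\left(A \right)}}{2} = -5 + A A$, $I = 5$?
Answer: $i \sqrt{69065} \approx 262.8 i$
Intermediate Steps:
$g{\left(A \right)} = 10 - 2 A^{2}$ ($g{\left(A \right)} = - 2 \left(-5 + A A\right) = - 2 \left(-5 + A^{2}\right) = 10 - 2 A^{2}$)
$M{\left(C,o \right)} = o \left(o + o^{2}\right)$ ($M{\left(C,o \right)} = o \left(o^{2} + o\right) = o \left(o + o^{2}\right)$)
$\sqrt{-6665 + M{\left(4,g{\left(I \right)} \right)}} = \sqrt{-6665 + \left(10 - 2 \cdot 5^{2}\right)^{2} \left(1 + \left(10 - 2 \cdot 5^{2}\right)\right)} = \sqrt{-6665 + \left(10 - 50\right)^{2} \left(1 + \left(10 - 50\right)\right)} = \sqrt{-6665 + \left(-40\right)^{2} \left(1 - 40\right)} = \sqrt{-6665 + 1600 \left(-39\right)} = \sqrt{-6665 - 62400} = \sqrt{-69065} = i \sqrt{69065}$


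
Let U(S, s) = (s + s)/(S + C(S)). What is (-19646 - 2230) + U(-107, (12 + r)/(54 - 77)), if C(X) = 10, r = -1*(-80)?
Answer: -2121964/97 ≈ -21876.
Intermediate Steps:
r = 80
U(S, s) = 2*s/(10 + S) (U(S, s) = (s + s)/(S + 10) = (2*s)/(10 + S) = 2*s/(10 + S))
(-19646 - 2230) + U(-107, (12 + r)/(54 - 77)) = (-19646 - 2230) + 2*((12 + 80)/(54 - 77))/(10 - 107) = -21876 + 2*(92/(-23))/(-97) = -21876 + 2*(92*(-1/23))*(-1/97) = -21876 + 2*(-4)*(-1/97) = -21876 + 8/97 = -2121964/97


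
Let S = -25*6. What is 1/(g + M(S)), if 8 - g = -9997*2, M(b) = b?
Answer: 1/19852 ≈ 5.0373e-5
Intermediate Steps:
S = -150
g = 20002 (g = 8 - (-13)*769*2 = 8 - (-13)*1538 = 8 - 1*(-19994) = 8 + 19994 = 20002)
1/(g + M(S)) = 1/(20002 - 150) = 1/19852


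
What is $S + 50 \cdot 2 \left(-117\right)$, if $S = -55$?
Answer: $-11755$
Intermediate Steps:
$S + 50 \cdot 2 \left(-117\right) = -55 + 50 \cdot 2 \left(-117\right) = -55 + 100 \left(-117\right) = -55 - 11700 = -11755$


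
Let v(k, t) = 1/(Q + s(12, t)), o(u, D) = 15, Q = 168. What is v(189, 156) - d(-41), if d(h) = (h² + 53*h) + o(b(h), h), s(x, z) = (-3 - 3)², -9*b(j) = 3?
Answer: 97309/204 ≈ 477.00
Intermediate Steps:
b(j) = -⅓ (b(j) = -⅑*3 = -⅓)
s(x, z) = 36 (s(x, z) = (-6)² = 36)
d(h) = 15 + h² + 53*h (d(h) = (h² + 53*h) + 15 = 15 + h² + 53*h)
v(k, t) = 1/204 (v(k, t) = 1/(168 + 36) = 1/204)
v(189, 156) - d(-41) = 1/204 - (15 + (-41)² + 53*(-41)) = 1/204 - (15 + 1681 - 2173) = 1/204 - 1*(-477) = 1/204 + 477 = 97309/204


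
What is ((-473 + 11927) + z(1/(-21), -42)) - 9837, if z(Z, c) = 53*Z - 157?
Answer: 30607/21 ≈ 1457.5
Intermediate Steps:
z(Z, c) = -157 + 53*Z
((-473 + 11927) + z(1/(-21), -42)) - 9837 = ((-473 + 11927) + (-157 + 53/(-21))) - 9837 = (11454 + (-157 + 53*(-1/21))) - 9837 = (11454 + (-157 - 53/21)) - 9837 = (11454 - 3350/21) - 9837 = 237184/21 - 9837 = 30607/21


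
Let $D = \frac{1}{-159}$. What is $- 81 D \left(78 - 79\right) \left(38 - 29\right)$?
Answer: $- \frac{243}{53} \approx -4.5849$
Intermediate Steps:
$D = - \frac{1}{159} \approx -0.0062893$
$- 81 D \left(78 - 79\right) \left(38 - 29\right) = \left(-81\right) \left(- \frac{1}{159}\right) \left(78 - 79\right) \left(38 - 29\right) = \frac{27 \left(\left(-1\right) 9\right)}{53} = \frac{27}{53} \left(-9\right) = - \frac{243}{53}$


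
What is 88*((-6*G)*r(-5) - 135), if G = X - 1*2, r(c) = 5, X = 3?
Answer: -14520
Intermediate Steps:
G = 1 (G = 3 - 1*2 = 3 - 2 = 1)
88*((-6*G)*r(-5) - 135) = 88*(-6*1*5 - 135) = 88*(-6*5 - 135) = 88*(-30 - 135) = 88*(-165) = -14520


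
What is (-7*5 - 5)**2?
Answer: 1600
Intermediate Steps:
(-7*5 - 5)**2 = (-35 - 5)**2 = (-40)**2 = 1600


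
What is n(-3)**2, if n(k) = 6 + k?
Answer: 9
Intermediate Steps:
n(-3)**2 = (6 - 3)**2 = 3**2 = 9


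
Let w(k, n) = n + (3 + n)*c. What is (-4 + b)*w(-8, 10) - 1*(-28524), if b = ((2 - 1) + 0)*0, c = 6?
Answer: 28172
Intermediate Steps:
w(k, n) = 18 + 7*n (w(k, n) = n + (3 + n)*6 = n + (18 + 6*n) = 18 + 7*n)
b = 0 (b = (1 + 0)*0 = 1*0 = 0)
(-4 + b)*w(-8, 10) - 1*(-28524) = (-4 + 0)*(18 + 7*10) - 1*(-28524) = -4*(18 + 70) + 28524 = -4*88 + 28524 = -352 + 28524 = 28172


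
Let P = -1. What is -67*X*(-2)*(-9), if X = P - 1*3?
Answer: 4824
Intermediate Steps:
X = -4 (X = -1 - 1*3 = -1 - 3 = -4)
-67*X*(-2)*(-9) = -67*(-4*(-2))*(-9) = -536*(-9) = -67*(-72) = 4824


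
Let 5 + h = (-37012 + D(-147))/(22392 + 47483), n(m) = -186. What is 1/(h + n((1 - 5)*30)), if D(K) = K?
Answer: -69875/13383284 ≈ -0.0052211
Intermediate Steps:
h = -386534/69875 (h = -5 + (-37012 - 147)/(22392 + 47483) = -5 - 37159/69875 = -386534/69875 ≈ -5.5318)
1/(h + n((1 - 5)*30)) = 1/(-386534/69875 - 186) = 1/(-13383284/69875) = -69875/13383284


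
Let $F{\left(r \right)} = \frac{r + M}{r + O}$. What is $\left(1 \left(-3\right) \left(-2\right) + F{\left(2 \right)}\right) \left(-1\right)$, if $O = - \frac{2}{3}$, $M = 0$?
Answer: $- \frac{15}{2} \approx -7.5$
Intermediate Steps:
$O = - \frac{2}{3}$ ($O = \left(-2\right) \frac{1}{3} = - \frac{2}{3} \approx -0.66667$)
$F{\left(r \right)} = \frac{r}{- \frac{2}{3} + r}$ ($F{\left(r \right)} = \frac{r + 0}{r - \frac{2}{3}} = \frac{r}{- \frac{2}{3} + r}$)
$\left(1 \left(-3\right) \left(-2\right) + F{\left(2 \right)}\right) \left(-1\right) = \left(1 \left(-3\right) \left(-2\right) + 3 \cdot 2 \frac{1}{-2 + 3 \cdot 2}\right) \left(-1\right) = \left(\left(-3\right) \left(-2\right) + 3 \cdot 2 \frac{1}{-2 + 6}\right) \left(-1\right) = \left(6 + 3 \cdot 2 \cdot \frac{1}{4}\right) \left(-1\right) = \left(6 + \frac{3}{2}\right) \left(-1\right) = \frac{15}{2} \left(-1\right) = - \frac{15}{2}$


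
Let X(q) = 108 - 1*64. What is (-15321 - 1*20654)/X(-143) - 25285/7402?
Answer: -133699745/162844 ≈ -821.03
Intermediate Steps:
X(q) = 44 (X(q) = 108 - 64 = 44)
(-15321 - 1*20654)/X(-143) - 25285/7402 = (-15321 - 1*20654)/44 - 25285/7402 = (-15321 - 20654)*(1/44) - 25285*1/7402 = -35975*1/44 - 25285/7402 = -35975/44 - 25285/7402 = -133699745/162844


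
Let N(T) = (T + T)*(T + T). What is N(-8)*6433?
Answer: 1646848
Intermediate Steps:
N(T) = 4*T**2 (N(T) = (2*T)*(2*T) = 4*T**2)
N(-8)*6433 = (4*(-8)**2)*6433 = (4*64)*6433 = 256*6433 = 1646848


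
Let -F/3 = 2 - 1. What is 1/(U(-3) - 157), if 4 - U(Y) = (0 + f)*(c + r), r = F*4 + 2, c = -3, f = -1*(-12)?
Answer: 1/3 ≈ 0.33333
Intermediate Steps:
f = 12
F = -3 (F = -3*(2 - 1) = -3*1 = -3)
r = -10 (r = -3*4 + 2 = -12 + 2 = -10)
U(Y) = 160 (U(Y) = 4 - (0 + 12)*(-3 - 10) = 4 - 12*(-13) = 4 - 1*(-156) = 4 + 156 = 160)
1/(U(-3) - 157) = 1/(160 - 157) = 1/3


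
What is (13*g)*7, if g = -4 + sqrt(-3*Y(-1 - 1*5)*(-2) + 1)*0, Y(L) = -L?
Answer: -364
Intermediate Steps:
g = -4 (g = -4 + sqrt(-(-3)*(-1 - 1*5)*(-2) + 1)*0 = -4 + sqrt(-(-3)*(-1 - 5)*(-2) + 1)*0 = -4 + sqrt(-(-3)*(-6)*(-2) + 1)*0 = -4 + sqrt(-3*6*(-2) + 1)*0 = -4 + sqrt(-18*(-2) + 1)*0 = -4 + sqrt(36 + 1)*0 = -4 + sqrt(37)*0 = -4 + 0 = -4)
(13*g)*7 = (13*(-4))*7 = -52*7 = -364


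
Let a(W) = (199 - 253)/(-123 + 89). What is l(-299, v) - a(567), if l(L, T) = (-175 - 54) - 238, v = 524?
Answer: -7966/17 ≈ -468.59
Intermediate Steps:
a(W) = 27/17 (a(W) = -54/(-34) = -54*(-1/34) = 27/17)
l(L, T) = -467 (l(L, T) = -229 - 238 = -467)
l(-299, v) - a(567) = -467 - 1*27/17 = -467 - 27/17 = -7966/17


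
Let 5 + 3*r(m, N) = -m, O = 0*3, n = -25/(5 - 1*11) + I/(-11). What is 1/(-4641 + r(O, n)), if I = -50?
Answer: -3/13928 ≈ -0.00021539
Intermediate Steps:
n = 575/66 (n = -25/(5 - 1*11) - 50/(-11) = -25/(5 - 11) - 50*(-1/11) = -25/(-6) + 50/11 = -25*(-⅙) + 50/11 = 25/6 + 50/11 = 575/66 ≈ 8.7121)
O = 0
r(m, N) = -5/3 - m/3 (r(m, N) = -5/3 + (-m)/3 = -5/3 - m/3)
1/(-4641 + r(O, n)) = 1/(-4641 + (-5/3 - ⅓*0)) = 1/(-4641 + (-5/3 + 0)) = 1/(-4641 - 5/3) = 1/(-13928/3) = -3/13928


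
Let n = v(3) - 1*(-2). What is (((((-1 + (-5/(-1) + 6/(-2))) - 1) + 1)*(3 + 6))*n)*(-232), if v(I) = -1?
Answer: -2088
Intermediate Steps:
n = 1 (n = -1 - 1*(-2) = -1 + 2 = 1)
(((((-1 + (-5/(-1) + 6/(-2))) - 1) + 1)*(3 + 6))*n)*(-232) = (((((-1 + (-5/(-1) + 6/(-2))) - 1) + 1)*(3 + 6))*1)*(-232) = (((((-1 + (-5*(-1) + 6*(-½))) - 1) + 1)*9)*1)*(-232) = (((((-1 + (5 - 3)) - 1) + 1)*9)*1)*(-232) = (((((-1 + 2) - 1) + 1)*9)*1)*(-232) = ((((1 - 1) + 1)*9)*1)*(-232) = (((0 + 1)*9)*1)*(-232) = ((1*9)*1)*(-232) = (9*1)*(-232) = 9*(-232) = -2088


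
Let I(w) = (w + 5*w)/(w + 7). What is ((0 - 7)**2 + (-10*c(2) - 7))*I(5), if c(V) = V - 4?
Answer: 155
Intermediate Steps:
c(V) = -4 + V
I(w) = 6*w/(7 + w) (I(w) = (6*w)/(7 + w) = 6*w/(7 + w))
((0 - 7)**2 + (-10*c(2) - 7))*I(5) = ((0 - 7)**2 + (-10*(-4 + 2) - 7))*(6*5/(7 + 5)) = ((-7)**2 + (-10*(-2) - 7))*(6*5/12) = (49 + (20 - 7))*(6*5*(1/12)) = (49 + 13)*(5/2) = 62*(5/2) = 155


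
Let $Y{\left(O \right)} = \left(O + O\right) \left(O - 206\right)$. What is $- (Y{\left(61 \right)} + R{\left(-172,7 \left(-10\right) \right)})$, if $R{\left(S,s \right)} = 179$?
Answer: $17511$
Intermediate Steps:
$Y{\left(O \right)} = 2 O \left(-206 + O\right)$
$- (Y{\left(61 \right)} + R{\left(-172,7 \left(-10\right) \right)}) = - (2 \cdot 61 \left(-206 + 61\right) + 179) = - (2 \cdot 61 \left(-145\right) + 179) = - (-17690 + 179) = \left(-1\right) \left(-17511\right) = 17511$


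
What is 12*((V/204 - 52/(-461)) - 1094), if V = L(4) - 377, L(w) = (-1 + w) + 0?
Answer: -6061526/461 ≈ -13149.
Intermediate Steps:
L(w) = -1 + w
V = -374 (V = (-1 + 4) - 377 = 3 - 377 = -374)
12*((V/204 - 52/(-461)) - 1094) = 12*((-374/204 - 52/(-461)) - 1094) = 12*((-374*1/204 - 52*(-1/461)) - 1094) = 12*((-11/6 + 52/461) - 1094) = 12*(-4759/2766 - 1094) = 12*(-3030763/2766) = -6061526/461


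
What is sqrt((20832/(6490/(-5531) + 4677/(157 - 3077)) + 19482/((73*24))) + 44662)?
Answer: sqrt(1591422981864001096767407)/6543615902 ≈ 192.79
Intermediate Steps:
sqrt((20832/(6490/(-5531) + 4677/(157 - 3077)) + 19482/((73*24))) + 44662) = sqrt((20832/(6490*(-1/5531) + 4677/(-2920)) + 19482/1752) + 44662) = sqrt((20832/(-6490/5531 + 4677*(-1/2920)) + 19482*(1/1752)) + 44662) = sqrt((20832/(-6490/5531 - 4677/2920) + 3247/292) + 44662) = sqrt((20832/(-44819287/16150520) + 3247/292) + 44662) = sqrt((20832*(-16150520/44819287) + 3247/292) + 44662) = sqrt((-336447632640/44819287 + 3247/292) + 44662) = sqrt(-98097180505991/13087231804 + 44662) = sqrt(486404766324257/13087231804) = sqrt(1591422981864001096767407)/6543615902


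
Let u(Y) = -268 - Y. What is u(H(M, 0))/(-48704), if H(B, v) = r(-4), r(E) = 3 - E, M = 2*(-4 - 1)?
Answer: 275/48704 ≈ 0.0056464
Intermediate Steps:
M = -10 (M = 2*(-5) = -10)
H(B, v) = 7 (H(B, v) = 3 - 1*(-4) = 3 + 4 = 7)
u(H(M, 0))/(-48704) = (-268 - 1*7)/(-48704) = (-268 - 7)*(-1/48704) = -275*(-1/48704) = 275/48704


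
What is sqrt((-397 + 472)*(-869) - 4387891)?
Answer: I*sqrt(4453066) ≈ 2110.2*I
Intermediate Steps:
sqrt((-397 + 472)*(-869) - 4387891) = sqrt(75*(-869) - 4387891) = sqrt(-65175 - 4387891) = sqrt(-4453066) = I*sqrt(4453066)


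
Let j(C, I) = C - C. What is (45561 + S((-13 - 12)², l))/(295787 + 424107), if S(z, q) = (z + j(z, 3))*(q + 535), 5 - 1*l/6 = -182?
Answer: 540593/359947 ≈ 1.5019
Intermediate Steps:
l = 1122 (l = 30 - 6*(-182) = 30 + 1092 = 1122)
j(C, I) = 0
S(z, q) = z*(535 + q) (S(z, q) = (z + 0)*(q + 535) = z*(535 + q))
(45561 + S((-13 - 12)², l))/(295787 + 424107) = (45561 + (-13 - 12)²*(535 + 1122))/(295787 + 424107) = (45561 + (-25)²*1657)/719894 = (45561 + 625*1657)*(1/719894) = (45561 + 1035625)*(1/719894) = 1081186*(1/719894) = 540593/359947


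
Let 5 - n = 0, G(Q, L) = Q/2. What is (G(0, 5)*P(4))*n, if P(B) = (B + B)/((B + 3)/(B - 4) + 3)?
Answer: 0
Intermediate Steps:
G(Q, L) = Q/2 (G(Q, L) = Q*(1/2) = Q/2)
n = 5 (n = 5 - 1*0 = 5 + 0 = 5)
P(B) = 2*B/(3 + (3 + B)/(-4 + B)) (P(B) = (2*B)/((3 + B)/(-4 + B) + 3) = (2*B)/(3 + (3 + B)/(-4 + B)) = 2*B/(3 + (3 + B)/(-4 + B)))
(G(0, 5)*P(4))*n = (((1/2)*0)*(2*4*(-4 + 4)/(-9 + 4*4)))*5 = (0*(2*4*0/(-9 + 16)))*5 = (0*(2*4*0/7))*5 = (0*(2*4*(1/7)*0))*5 = (0*0)*5 = 0*5 = 0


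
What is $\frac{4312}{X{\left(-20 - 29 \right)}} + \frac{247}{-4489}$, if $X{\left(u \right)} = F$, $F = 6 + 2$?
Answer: $\frac{2419324}{4489} \approx 538.95$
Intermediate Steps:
$F = 8$
$X{\left(u \right)} = 8$
$\frac{4312}{X{\left(-20 - 29 \right)}} + \frac{247}{-4489} = \frac{4312}{8} + \frac{247}{-4489} = 4312 \cdot \frac{1}{8} + 247 \left(- \frac{1}{4489}\right) = 539 - \frac{247}{4489} = \frac{2419324}{4489}$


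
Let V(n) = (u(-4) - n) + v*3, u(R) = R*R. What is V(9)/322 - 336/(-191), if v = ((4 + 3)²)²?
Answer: 106093/4393 ≈ 24.150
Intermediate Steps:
u(R) = R²
v = 2401 (v = (7²)² = 49² = 2401)
V(n) = 7219 - n (V(n) = ((-4)² - n) + 2401*3 = (16 - n) + 7203 = 7219 - n)
V(9)/322 - 336/(-191) = (7219 - 1*9)/322 - 336/(-191) = (7219 - 9)*(1/322) - 336*(-1/191) = 7210*(1/322) + 336/191 = 515/23 + 336/191 = 106093/4393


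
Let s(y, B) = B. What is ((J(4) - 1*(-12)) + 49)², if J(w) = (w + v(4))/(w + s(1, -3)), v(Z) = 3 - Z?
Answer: 4096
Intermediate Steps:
J(w) = (-1 + w)/(-3 + w) (J(w) = (w + (3 - 1*4))/(w - 3) = (w + (3 - 4))/(-3 + w) = (w - 1)/(-3 + w) = (-1 + w)/(-3 + w))
((J(4) - 1*(-12)) + 49)² = (((-1 + 4)/(-3 + 4) - 1*(-12)) + 49)² = ((3/1 + 12) + 49)² = ((1*3 + 12) + 49)² = ((3 + 12) + 49)² = (15 + 49)² = 64² = 4096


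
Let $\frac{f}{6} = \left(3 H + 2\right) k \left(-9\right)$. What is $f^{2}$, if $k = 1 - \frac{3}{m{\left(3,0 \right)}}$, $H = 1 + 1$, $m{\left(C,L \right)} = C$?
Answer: $0$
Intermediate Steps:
$H = 2$
$k = 0$ ($k = 1 - \frac{3}{3} = 1 - 3 \cdot \frac{1}{3} = 1 - 1 = 0$)
$f = 0$ ($f = 6 \left(3 \cdot 2 + 2\right) 0 \left(-9\right) = 6 \left(6 + 2\right) 0 \left(-9\right) = 6 \cdot 8 \cdot 0 \left(-9\right) = 6 \cdot 0 \left(-9\right) = 6 \cdot 0 = 0$)
$f^{2} = 0^{2} = 0$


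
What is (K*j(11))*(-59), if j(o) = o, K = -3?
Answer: 1947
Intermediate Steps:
(K*j(11))*(-59) = -3*11*(-59) = -33*(-59) = 1947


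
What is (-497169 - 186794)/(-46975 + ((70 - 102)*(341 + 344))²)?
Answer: -683963/480439425 ≈ -0.0014236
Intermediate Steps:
(-497169 - 186794)/(-46975 + ((70 - 102)*(341 + 344))²) = -683963/(-46975 + (-32*685)²) = -683963/(-46975 + (-21920)²) = -683963/(-46975 + 480486400) = -683963/480439425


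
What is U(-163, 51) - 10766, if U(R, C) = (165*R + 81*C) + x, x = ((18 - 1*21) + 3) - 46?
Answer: -33576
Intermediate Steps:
x = -46 (x = ((18 - 21) + 3) - 46 = (-3 + 3) - 46 = 0 - 46 = -46)
U(R, C) = -46 + 81*C + 165*R (U(R, C) = (165*R + 81*C) - 46 = (81*C + 165*R) - 46 = -46 + 81*C + 165*R)
U(-163, 51) - 10766 = (-46 + 81*51 + 165*(-163)) - 10766 = (-46 + 4131 - 26895) - 10766 = -22810 - 10766 = -33576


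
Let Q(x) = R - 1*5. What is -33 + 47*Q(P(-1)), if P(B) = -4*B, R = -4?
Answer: -456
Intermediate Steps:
Q(x) = -9 (Q(x) = -4 - 1*5 = -4 - 5 = -9)
-33 + 47*Q(P(-1)) = -33 + 47*(-9) = -33 - 423 = -456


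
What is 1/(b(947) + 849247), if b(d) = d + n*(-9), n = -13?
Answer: 1/850311 ≈ 1.1760e-6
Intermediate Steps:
b(d) = 117 + d (b(d) = d - 13*(-9) = d + 117 = 117 + d)
1/(b(947) + 849247) = 1/((117 + 947) + 849247) = 1/(1064 + 849247) = 1/850311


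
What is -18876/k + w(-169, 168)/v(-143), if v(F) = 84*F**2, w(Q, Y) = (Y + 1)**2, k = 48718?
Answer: -91811161/247584876 ≈ -0.37083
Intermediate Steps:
w(Q, Y) = (1 + Y)**2
-18876/k + w(-169, 168)/v(-143) = -18876/48718 + (1 + 168)**2/((84*(-143)**2)) = -18876*1/48718 + 169**2/((84*20449)) = -9438/24359 + 28561/1717716 = -9438/24359 + 28561*(1/1717716) = -9438/24359 + 169/10164 = -91811161/247584876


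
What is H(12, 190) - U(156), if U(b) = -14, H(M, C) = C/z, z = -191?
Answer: 2484/191 ≈ 13.005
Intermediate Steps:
H(M, C) = -C/191 (H(M, C) = C/(-191) = C*(-1/191) = -C/191)
H(12, 190) - U(156) = -1/191*190 - 1*(-14) = -190/191 + 14 = 2484/191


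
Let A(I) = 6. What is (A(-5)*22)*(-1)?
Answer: -132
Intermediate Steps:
(A(-5)*22)*(-1) = (6*22)*(-1) = 132*(-1) = -132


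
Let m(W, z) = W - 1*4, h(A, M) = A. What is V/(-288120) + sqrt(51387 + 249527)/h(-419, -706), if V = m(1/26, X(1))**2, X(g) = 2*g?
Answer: -10609/194769120 - sqrt(300914)/419 ≈ -1.3093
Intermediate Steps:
m(W, z) = -4 + W (m(W, z) = W - 4 = -4 + W)
V = 10609/676 (V = (-4 + 1/26)**2 = (-103/26)**2 = 10609/676 ≈ 15.694)
V/(-288120) + sqrt(51387 + 249527)/h(-419, -706) = (10609/676)/(-288120) + sqrt(51387 + 249527)/(-419) = (10609/676)*(-1/288120) + sqrt(300914)*(-1/419) = -10609/194769120 - sqrt(300914)/419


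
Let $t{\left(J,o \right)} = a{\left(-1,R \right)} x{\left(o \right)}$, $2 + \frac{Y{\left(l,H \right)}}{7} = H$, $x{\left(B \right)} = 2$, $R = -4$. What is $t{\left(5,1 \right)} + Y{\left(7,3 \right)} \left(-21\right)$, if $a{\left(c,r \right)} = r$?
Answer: $-155$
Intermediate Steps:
$Y{\left(l,H \right)} = -14 + 7 H$
$t{\left(J,o \right)} = -8$ ($t{\left(J,o \right)} = \left(-4\right) 2 = -8$)
$t{\left(5,1 \right)} + Y{\left(7,3 \right)} \left(-21\right) = -8 + \left(-14 + 7 \cdot 3\right) \left(-21\right) = -8 + \left(-14 + 21\right) \left(-21\right) = -8 + 7 \left(-21\right) = -8 - 147 = -155$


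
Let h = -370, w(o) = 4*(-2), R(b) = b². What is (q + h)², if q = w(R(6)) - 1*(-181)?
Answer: 38809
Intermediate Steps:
w(o) = -8
q = 173 (q = -8 - 1*(-181) = -8 + 181 = 173)
(q + h)² = (173 - 370)² = (-197)² = 38809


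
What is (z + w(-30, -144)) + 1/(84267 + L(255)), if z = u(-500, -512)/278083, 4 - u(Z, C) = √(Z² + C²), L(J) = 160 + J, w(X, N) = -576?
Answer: -1043385165865/1811432662 - 4*√32009/278083 ≈ -576.00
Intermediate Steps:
u(Z, C) = 4 - √(C² + Z²) (u(Z, C) = 4 - √(Z² + C²) = 4 - √(C² + Z²))
z = 4/278083 - 4*√32009/278083 (z = (4 - √((-512)² + (-500)²))/278083 = (4 - √(262144 + 250000))*(1/278083) = (4 - √512144)*(1/278083) = (4 - 4*√32009)*(1/278083) = 4/278083 - 4*√32009/278083 ≈ -0.0025591)
(z + w(-30, -144)) + 1/(84267 + L(255)) = ((4/278083 - 4*√32009/278083) - 576) + 1/(84267 + (160 + 255)) = (-160175804/278083 - 4*√32009/278083) + 1/(84267 + 415) = (-160175804/278083 - 4*√32009/278083) + 1/84682 = -1043385165865/1811432662 - 4*√32009/278083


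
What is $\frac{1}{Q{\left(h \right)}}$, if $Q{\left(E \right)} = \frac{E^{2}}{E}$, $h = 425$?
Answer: $\frac{1}{425} \approx 0.0023529$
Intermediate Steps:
$Q{\left(E \right)} = E$
$\frac{1}{Q{\left(h \right)}} = \frac{1}{425}$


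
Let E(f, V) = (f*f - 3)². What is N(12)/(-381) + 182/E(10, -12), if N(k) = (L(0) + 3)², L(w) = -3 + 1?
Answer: 59933/3584829 ≈ 0.016719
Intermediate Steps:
L(w) = -2
E(f, V) = (-3 + f²)² (E(f, V) = (f² - 3)² = (-3 + f²)²)
N(k) = 1 (N(k) = (-2 + 3)² = 1² = 1)
N(12)/(-381) + 182/E(10, -12) = 1/(-381) + 182/((-3 + 10²)²) = 1*(-1/381) + 182/((-3 + 100)²) = -1/381 + 182/(97²) = -1/381 + 182/9409 = 59933/3584829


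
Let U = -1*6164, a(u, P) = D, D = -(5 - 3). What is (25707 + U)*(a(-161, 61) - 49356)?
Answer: -964603394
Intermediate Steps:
D = -2 (D = -1*2 = -2)
a(u, P) = -2
U = -6164
(25707 + U)*(a(-161, 61) - 49356) = (25707 - 6164)*(-2 - 49356) = 19543*(-49358) = -964603394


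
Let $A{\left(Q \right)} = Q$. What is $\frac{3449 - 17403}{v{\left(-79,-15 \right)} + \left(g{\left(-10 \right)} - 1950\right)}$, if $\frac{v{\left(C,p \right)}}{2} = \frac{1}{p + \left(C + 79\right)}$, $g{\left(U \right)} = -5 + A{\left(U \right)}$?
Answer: $\frac{209310}{29477} \approx 7.1008$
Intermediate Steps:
$g{\left(U \right)} = -5 + U$
$v{\left(C,p \right)} = \frac{2}{79 + C + p}$ ($v{\left(C,p \right)} = \frac{2}{p + \left(C + 79\right)} = \frac{2}{p + \left(79 + C\right)} = \frac{2}{79 + C + p}$)
$\frac{3449 - 17403}{v{\left(-79,-15 \right)} + \left(g{\left(-10 \right)} - 1950\right)} = \frac{3449 - 17403}{\frac{2}{79 - 79 - 15} - 1965} = - \frac{13954}{\frac{2}{-15} - 1965} = - \frac{13954}{2 \left(- \frac{1}{15}\right) - 1965} = - \frac{13954}{- \frac{2}{15} - 1965} = - \frac{13954}{- \frac{29477}{15}} = \left(-13954\right) \left(- \frac{15}{29477}\right) = \frac{209310}{29477}$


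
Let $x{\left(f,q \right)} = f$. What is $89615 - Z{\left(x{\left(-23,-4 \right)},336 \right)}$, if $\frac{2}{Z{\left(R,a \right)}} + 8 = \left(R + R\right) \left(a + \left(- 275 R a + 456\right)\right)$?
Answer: $\frac{4381978139301}{48897820} \approx 89615.0$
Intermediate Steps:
$Z{\left(R,a \right)} = \frac{2}{-8 + 2 R \left(456 + a - 275 R a\right)}$ ($Z{\left(R,a \right)} = \frac{2}{-8 + \left(R + R\right) \left(a + \left(- 275 R a + 456\right)\right)} = \frac{2}{-8 + 2 R \left(a - \left(-456 + 275 R a\right)\right)} = \frac{2}{-8 + 2 R \left(456 + a - 275 R a\right)}$)
$89615 - Z{\left(x{\left(-23,-4 \right)},336 \right)} = 89615 - - \frac{1}{4 - -10488 - \left(-23\right) 336 + 275 \cdot 336 \left(-23\right)^{2}} = 89615 - - \frac{1}{4 + 10488 + 7728 + 275 \cdot 336 \cdot 529} = 89615 - - \frac{1}{4 + 10488 + 7728 + 48879600} = 89615 - - \frac{1}{48897820} = 89615 + \frac{1}{48897820} = \frac{4381978139301}{48897820}$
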